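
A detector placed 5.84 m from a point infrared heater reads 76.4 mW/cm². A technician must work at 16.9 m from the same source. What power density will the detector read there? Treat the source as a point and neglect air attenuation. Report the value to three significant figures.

Applying the 1/r² law, scaling from 5.84 m to 16.9 m:
(5.84/16.9)² = 0.1194, so 76.4 × 0.1194 = 9.122 mW/cm².

9.12 mW/cm²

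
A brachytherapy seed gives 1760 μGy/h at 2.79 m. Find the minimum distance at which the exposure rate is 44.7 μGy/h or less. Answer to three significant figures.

Applying the 1/r² law, d₂ = d₁·√(I₁/I₂).
I₁/I₂ = 1760/44.7 = 39.37, so d₂ = 2.79 × √39.37 = 17.51 m.

17.5 m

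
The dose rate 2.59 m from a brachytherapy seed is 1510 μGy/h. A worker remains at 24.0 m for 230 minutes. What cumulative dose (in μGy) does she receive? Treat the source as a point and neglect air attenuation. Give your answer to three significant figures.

67.4 μGy

By the inverse-square law, rate at 24.0 m:
1510 × (2.59/24.0)² = 1510 × 0.01165 = 17.59 μGy/h.
Dose = rate × time = 17.59 μGy/h × 3.833 h = 67.42 μGy.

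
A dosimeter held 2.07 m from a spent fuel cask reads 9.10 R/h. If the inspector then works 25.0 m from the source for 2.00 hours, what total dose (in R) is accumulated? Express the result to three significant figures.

0.125 R

Using I₁d₁² = I₂d₂², rate at 25.0 m:
(2.07/25.0)² = 0.006856, so 9.10 × 0.006856 = 0.06239 R/h.
Dose = rate × time = 0.06239 R/h × 2.000 h = 0.1248 R.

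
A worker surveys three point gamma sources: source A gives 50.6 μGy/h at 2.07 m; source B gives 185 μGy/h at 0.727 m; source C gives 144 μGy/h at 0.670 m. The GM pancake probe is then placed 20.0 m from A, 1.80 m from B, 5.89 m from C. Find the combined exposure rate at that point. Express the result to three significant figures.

32.6 μGy/h

Each source contributes Iᵢ·(dᵢ/rᵢ)²; contributions add.
A: 50.6 × (2.07/20.0)² = 0.5420 μGy/h
B: 185 × (0.727/1.80)² = 30.18 μGy/h
C: 144 × (0.670/5.89)² = 1.863 μGy/h
Total = 0.5420 + 30.18 + 1.863 = 32.59 μGy/h.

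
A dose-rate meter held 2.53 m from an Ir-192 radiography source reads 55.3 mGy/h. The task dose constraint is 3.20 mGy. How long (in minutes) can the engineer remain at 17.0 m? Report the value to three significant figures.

157 min

Applying the 1/r² law, rate at 17.0 m:
55.3 × (2.53/17.0)² = 55.3 × 0.02215 = 1.225 mGy/h.
Stay time = 3.20 mGy ÷ 1.225 mGy/h = 2.612 h = 156.7 min.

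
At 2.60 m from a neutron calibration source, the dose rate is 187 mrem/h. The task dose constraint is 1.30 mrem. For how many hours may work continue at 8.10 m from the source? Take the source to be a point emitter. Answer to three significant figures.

0.0675 h

Applying the 1/r² law, rate at 8.10 m:
187 × (2.60/8.10)² = 187 × 0.1030 = 19.26 mrem/h.
Stay time = 1.30 mrem ÷ 19.26 mrem/h = 0.06750 h.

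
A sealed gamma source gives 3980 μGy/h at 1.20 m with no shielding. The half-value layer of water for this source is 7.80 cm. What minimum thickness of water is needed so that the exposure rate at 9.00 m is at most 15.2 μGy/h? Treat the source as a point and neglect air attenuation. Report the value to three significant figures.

At 9.00 m, distance alone gives (1.20/9.00)² = 0.01778, so 3980 × 0.01778 = 70.76 μGy/h.
Further attenuation needed: 70.76/15.2 = 4.655.
n = log₂(4.655) = 2.219 half-value layers.
Thickness = 2.219 × 7.80 cm = 17.31 cm.

17.3 cm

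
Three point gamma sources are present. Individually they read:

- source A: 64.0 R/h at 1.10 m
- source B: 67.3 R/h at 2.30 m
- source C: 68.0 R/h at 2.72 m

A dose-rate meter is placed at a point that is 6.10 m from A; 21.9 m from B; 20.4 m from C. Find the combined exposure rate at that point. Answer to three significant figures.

Each source contributes Iᵢ·(dᵢ/rᵢ)²; contributions add.
A: 64.0 × (1.10/6.10)² = 2.081 R/h
B: 67.3 × (2.30/21.9)² = 0.7423 R/h
C: 68.0 × (2.72/20.4)² = 1.209 R/h
Total = 2.081 + 0.7423 + 1.209 = 4.032 R/h.

4.03 R/h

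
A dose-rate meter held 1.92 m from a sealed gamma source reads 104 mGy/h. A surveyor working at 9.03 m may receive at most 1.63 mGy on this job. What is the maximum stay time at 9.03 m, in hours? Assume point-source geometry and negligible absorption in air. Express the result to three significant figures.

Applying the 1/r² law, rate at 9.03 m:
(1.92/9.03)² = 0.04521, so 104 × 0.04521 = 4.702 mGy/h.
Stay time = 1.63 mGy ÷ 4.702 mGy/h = 0.3467 h.

0.347 h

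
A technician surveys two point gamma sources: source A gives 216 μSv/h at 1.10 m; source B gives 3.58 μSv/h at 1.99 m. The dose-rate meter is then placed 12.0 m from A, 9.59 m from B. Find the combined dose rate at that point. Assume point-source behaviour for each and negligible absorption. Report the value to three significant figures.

1.97 μSv/h

By superposition, sum each source's inverse-square contribution:
A: 216 × (1.10/12.0)² = 1.815 μSv/h
B: 3.58 × (1.99/9.59)² = 0.1542 μSv/h
Total = 1.815 + 0.1542 = 1.969 μSv/h.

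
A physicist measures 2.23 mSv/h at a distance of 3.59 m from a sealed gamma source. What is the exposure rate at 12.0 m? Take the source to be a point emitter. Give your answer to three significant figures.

0.200 mSv/h

By the inverse-square law, the rate at 12.0 m is
2.23 × (3.59/12.0)² = 2.23 × 0.08950 = 0.1996 mSv/h.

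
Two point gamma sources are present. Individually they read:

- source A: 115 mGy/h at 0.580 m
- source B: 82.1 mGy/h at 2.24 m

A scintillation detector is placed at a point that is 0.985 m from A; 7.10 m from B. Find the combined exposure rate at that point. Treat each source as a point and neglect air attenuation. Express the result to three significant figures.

48.0 mGy/h

By superposition, sum each source's inverse-square contribution:
A: 115 × (0.580/0.985)² = 39.87 mGy/h
B: 82.1 × (2.24/7.10)² = 8.172 mGy/h
Total = 39.87 + 8.172 = 48.04 mGy/h.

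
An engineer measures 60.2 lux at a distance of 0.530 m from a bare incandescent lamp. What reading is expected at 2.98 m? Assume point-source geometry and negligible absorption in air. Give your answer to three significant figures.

Using I₁d₁² = I₂d₂², the rate at 2.98 m is
60.2 × (0.530/2.98)² = 60.2 × 0.03163 = 1.904 lux.

1.90 lux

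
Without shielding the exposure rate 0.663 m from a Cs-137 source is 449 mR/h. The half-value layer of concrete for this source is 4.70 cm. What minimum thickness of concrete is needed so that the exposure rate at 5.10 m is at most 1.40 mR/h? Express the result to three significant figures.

At 5.10 m, distance alone gives 449 × (0.663/5.10)² = 449 × 0.01690 = 7.588 mR/h.
Further attenuation needed: 7.588/1.40 = 5.420.
n = log₂(5.420) = 2.438 half-value layers.
Thickness = 2.438 × 4.70 cm = 11.46 cm.

11.5 cm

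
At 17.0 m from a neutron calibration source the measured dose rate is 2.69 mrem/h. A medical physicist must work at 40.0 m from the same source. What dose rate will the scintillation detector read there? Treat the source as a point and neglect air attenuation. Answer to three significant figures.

0.486 mrem/h

Applying the 1/r² law, scaling from 17.0 m to 40.0 m:
(17.0/40.0)² = 0.1806, so 2.69 × 0.1806 = 0.4858 mrem/h.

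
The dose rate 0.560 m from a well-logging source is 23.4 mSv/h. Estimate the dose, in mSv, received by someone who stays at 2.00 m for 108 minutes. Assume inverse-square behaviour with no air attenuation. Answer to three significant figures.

Since intensity falls as 1/r², rate at 2.00 m:
23.4 × (0.560/2.00)² = 23.4 × 0.07840 = 1.835 mSv/h.
Dose = rate × time = 1.835 mSv/h × 1.800 h = 3.303 mSv.

3.30 mSv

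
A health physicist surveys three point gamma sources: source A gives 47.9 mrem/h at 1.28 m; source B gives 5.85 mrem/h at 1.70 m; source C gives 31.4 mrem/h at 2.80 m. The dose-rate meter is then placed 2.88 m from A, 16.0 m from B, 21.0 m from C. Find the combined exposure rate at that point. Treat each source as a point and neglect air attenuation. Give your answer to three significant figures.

10.1 mrem/h

Each source contributes Iᵢ·(dᵢ/rᵢ)²; contributions add.
A: 47.9 × (1.28/2.88)² = 9.462 mrem/h
B: 5.85 × (1.70/16.0)² = 0.06604 mrem/h
C: 31.4 × (2.80/21.0)² = 0.5582 mrem/h
Total = 9.462 + 0.06604 + 0.5582 = 10.09 mrem/h.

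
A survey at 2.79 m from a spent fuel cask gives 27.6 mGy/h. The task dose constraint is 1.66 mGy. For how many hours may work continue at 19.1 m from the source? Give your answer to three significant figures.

2.82 h

Using I₁d₁² = I₂d₂², rate at 19.1 m:
(2.79/19.1)² = 0.02134, so 27.6 × 0.02134 = 0.5890 mGy/h.
Stay time = 1.66 mGy ÷ 0.5890 mGy/h = 2.818 h.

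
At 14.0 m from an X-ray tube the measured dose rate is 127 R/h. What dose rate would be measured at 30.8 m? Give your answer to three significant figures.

26.2 R/h

Using I₁d₁² = I₂d₂², scaling from 14.0 m to 30.8 m:
(14.0/30.8)² = 0.2066, so 127 × 0.2066 = 26.24 R/h.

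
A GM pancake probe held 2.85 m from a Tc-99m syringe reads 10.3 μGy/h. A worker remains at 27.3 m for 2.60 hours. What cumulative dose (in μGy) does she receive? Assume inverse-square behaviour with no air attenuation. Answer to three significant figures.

Using I₁d₁² = I₂d₂², rate at 27.3 m:
(2.85/27.3)² = 0.01090, so 10.3 × 0.01090 = 0.1123 μGy/h.
Dose = rate × time = 0.1123 μGy/h × 2.600 h = 0.2920 μGy.

0.292 μGy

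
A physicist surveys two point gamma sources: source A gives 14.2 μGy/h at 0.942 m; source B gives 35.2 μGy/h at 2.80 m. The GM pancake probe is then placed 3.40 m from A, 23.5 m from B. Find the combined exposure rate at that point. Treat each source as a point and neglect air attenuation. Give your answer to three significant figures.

1.59 μGy/h

Each source contributes Iᵢ·(dᵢ/rᵢ)²; contributions add.
A: 14.2 × (0.942/3.40)² = 1.090 μGy/h
B: 35.2 × (2.80/23.5)² = 0.4997 μGy/h
Total = 1.090 + 0.4997 = 1.590 μGy/h.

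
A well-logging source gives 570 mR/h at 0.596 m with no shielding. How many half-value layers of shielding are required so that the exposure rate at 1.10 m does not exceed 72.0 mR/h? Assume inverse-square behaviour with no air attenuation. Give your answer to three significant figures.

1.22 half-value layers

At 1.10 m, distance alone gives 570 × (0.596/1.10)² = 570 × 0.2936 = 167.4 mR/h.
Further attenuation needed: 167.4/72.0 = 2.325.
n = log₂(2.325) = 1.217 half-value layers.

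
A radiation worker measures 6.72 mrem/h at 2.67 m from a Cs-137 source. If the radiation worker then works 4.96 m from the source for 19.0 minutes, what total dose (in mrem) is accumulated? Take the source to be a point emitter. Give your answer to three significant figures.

0.617 mrem

Since intensity falls as 1/r², rate at 4.96 m:
(2.67/4.96)² = 0.2898, so 6.72 × 0.2898 = 1.947 mrem/h.
Dose = rate × time = 1.947 mrem/h × 0.3167 h = 0.6166 mrem.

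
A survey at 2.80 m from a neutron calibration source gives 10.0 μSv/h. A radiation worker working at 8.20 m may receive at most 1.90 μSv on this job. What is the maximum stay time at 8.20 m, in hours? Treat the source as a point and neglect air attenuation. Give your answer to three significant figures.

Intensity scales as (d₁/d₂)², so rate at 8.20 m:
10.0 × (2.80/8.20)² = 10.0 × 0.1166 = 1.166 μSv/h.
Stay time = 1.90 μSv ÷ 1.166 μSv/h = 1.630 h.

1.63 h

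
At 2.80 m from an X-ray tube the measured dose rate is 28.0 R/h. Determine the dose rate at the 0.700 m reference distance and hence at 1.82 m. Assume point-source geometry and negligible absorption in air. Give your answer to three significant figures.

By the inverse-square law,
At 0.700 m: 28.0 × (2.80/0.700)² = 28.0 × 16.00 = 448.0 R/h
At 1.82 m: 448.0 × (0.700/1.82)² = 448.0 × 0.1479 = 66.26 R/h.

448 R/h; 66.3 R/h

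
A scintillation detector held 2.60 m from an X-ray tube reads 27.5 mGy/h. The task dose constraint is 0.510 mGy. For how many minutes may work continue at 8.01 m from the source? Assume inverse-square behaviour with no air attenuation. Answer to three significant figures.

10.6 min

Applying the 1/r² law, rate at 8.01 m:
27.5 × (2.60/8.01)² = 27.5 × 0.1054 = 2.898 mGy/h.
Stay time = 0.510 mGy ÷ 2.898 mGy/h = 0.1760 h = 10.56 min.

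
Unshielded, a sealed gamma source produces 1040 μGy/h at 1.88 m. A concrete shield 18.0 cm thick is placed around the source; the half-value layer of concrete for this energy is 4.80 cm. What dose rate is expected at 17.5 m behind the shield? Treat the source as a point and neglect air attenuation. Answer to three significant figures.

Distance alone: 1040 × (1.88/17.5)² = 1040 × 0.01154 = 12.00 μGy/h.
Shield: 18.0/4.80 = 3.750 half-value layers → attenuation 2^(−3.750) = 0.07433.
Combined: 12.00 × 0.07433 = 0.8920 μGy/h.

0.892 μGy/h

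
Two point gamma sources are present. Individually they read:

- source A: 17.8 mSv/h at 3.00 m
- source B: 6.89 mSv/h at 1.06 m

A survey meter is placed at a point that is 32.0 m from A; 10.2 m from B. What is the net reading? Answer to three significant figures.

0.231 mSv/h

By superposition, sum each source's inverse-square contribution:
A: 17.8 × (3.00/32.0)² = 0.1564 mSv/h
B: 6.89 × (1.06/10.2)² = 0.07441 mSv/h
Total = 0.1564 + 0.07441 = 0.2308 mSv/h.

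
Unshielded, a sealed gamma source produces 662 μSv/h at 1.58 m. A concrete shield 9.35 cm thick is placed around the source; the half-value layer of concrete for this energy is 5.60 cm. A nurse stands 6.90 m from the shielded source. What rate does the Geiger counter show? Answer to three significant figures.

10.9 μSv/h

Distance alone: 662 × (1.58/6.90)² = 662 × 0.05243 = 34.71 μSv/h.
Shield: 9.35/5.60 = 1.670 half-value layers → attenuation 2^(−1.670) = 0.3143.
Combined: 34.71 × 0.3143 = 10.91 μSv/h.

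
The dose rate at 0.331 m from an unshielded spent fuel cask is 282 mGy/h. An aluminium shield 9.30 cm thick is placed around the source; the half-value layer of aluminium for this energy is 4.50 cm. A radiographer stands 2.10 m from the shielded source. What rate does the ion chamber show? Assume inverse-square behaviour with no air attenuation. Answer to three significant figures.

1.67 mGy/h

Distance alone: 282 × (0.331/2.10)² = 282 × 0.02484 = 7.005 mGy/h.
Shield: 9.30/4.50 = 2.067 half-value layers → attenuation 2^(−2.067) = 0.2387.
Combined: 7.005 × 0.2387 = 1.672 mGy/h.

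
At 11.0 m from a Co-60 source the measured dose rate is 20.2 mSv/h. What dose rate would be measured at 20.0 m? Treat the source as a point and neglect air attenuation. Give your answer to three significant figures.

6.11 mSv/h

Using I₁d₁² = I₂d₂², scaling from 11.0 m to 20.0 m:
(11.0/20.0)² = 0.3025, so 20.2 × 0.3025 = 6.111 mSv/h.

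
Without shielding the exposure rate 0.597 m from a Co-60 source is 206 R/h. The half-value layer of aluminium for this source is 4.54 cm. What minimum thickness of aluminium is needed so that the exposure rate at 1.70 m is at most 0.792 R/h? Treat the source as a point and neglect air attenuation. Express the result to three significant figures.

22.7 cm

At 1.70 m, distance alone gives (0.597/1.70)² = 0.1233, so 206 × 0.1233 = 25.40 R/h.
Further attenuation needed: 25.40/0.792 = 32.07.
n = log₂(32.07) = 5.003 half-value layers.
Thickness = 5.003 × 4.54 cm = 22.71 cm.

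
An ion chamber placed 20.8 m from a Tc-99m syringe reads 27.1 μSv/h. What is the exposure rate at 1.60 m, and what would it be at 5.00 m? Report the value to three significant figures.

4580 μSv/h; 469 μSv/h

Intensity scales as (d₁/d₂)², so
At 1.60 m: 27.1 × (20.8/1.60)² = 27.1 × 169.0 = 4580 μSv/h
At 5.00 m: 4580 × (1.60/5.00)² = 4580 × 0.1024 = 469.0 μSv/h.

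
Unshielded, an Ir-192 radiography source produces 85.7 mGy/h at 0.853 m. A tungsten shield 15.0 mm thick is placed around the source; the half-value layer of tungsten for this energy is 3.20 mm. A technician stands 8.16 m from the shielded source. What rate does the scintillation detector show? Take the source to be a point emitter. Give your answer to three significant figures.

0.0363 mGy/h

Distance alone: 85.7 × (0.853/8.16)² = 85.7 × 0.01093 = 0.9367 mGy/h.
Shield: 15.0/3.20 = 4.688 half-value layers → attenuation 2^(−4.688) = 0.03879.
Combined: 0.9367 × 0.03879 = 0.03633 mGy/h.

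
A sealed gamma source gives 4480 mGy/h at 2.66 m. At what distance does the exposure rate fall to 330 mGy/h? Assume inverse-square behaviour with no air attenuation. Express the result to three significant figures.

9.80 m

By the inverse-square law, d₂ = d₁·√(I₁/I₂).
I₁/I₂ = 4480/330 = 13.58, so d₂ = 2.66 × √13.58 = 9.802 m.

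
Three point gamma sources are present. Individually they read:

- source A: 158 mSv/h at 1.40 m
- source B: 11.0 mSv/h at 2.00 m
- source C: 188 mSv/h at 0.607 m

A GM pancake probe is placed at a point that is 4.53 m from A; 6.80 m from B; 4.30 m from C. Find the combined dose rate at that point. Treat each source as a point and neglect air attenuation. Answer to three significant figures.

19.8 mSv/h

By superposition, sum each source's inverse-square contribution:
A: 158 × (1.40/4.53)² = 15.09 mSv/h
B: 11.0 × (2.00/6.80)² = 0.9516 mSv/h
C: 188 × (0.607/4.30)² = 3.746 mSv/h
Total = 15.09 + 0.9516 + 3.746 = 19.79 mSv/h.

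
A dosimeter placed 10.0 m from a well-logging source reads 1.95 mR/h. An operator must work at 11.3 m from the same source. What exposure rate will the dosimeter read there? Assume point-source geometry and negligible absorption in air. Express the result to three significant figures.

1.53 mR/h

By the inverse-square law, scaling from 10.0 m to 11.3 m:
1.95 × (10.0/11.3)² = 1.95 × 0.7831 = 1.527 mR/h.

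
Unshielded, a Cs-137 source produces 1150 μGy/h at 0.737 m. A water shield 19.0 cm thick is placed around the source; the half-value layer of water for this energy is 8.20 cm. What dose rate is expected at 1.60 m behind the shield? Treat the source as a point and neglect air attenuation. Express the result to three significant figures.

49.0 μGy/h

Distance alone: 1150 × (0.737/1.60)² = 1150 × 0.2122 = 244.0 μGy/h.
Shield: 19.0/8.20 = 2.317 half-value layers → attenuation 2^(−2.317) = 0.2007.
Combined: 244.0 × 0.2007 = 48.97 μGy/h.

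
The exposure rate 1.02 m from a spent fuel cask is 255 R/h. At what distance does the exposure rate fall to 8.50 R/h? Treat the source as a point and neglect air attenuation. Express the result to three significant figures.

5.59 m

By the inverse-square law, d₂ = d₁·√(I₁/I₂).
I₁/I₂ = 255/8.50 = 30.00, so d₂ = 1.02 × √30.00 = 5.587 m.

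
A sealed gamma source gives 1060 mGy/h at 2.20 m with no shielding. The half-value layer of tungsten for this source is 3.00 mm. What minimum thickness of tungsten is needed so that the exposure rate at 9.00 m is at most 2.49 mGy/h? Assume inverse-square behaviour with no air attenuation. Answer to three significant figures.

14.0 mm

At 9.00 m, distance alone gives (2.20/9.00)² = 0.05975, so 1060 × 0.05975 = 63.34 mGy/h.
Further attenuation needed: 63.34/2.49 = 25.44.
n = log₂(25.44) = 4.669 half-value layers.
Thickness = 4.669 × 3.00 mm = 14.01 mm.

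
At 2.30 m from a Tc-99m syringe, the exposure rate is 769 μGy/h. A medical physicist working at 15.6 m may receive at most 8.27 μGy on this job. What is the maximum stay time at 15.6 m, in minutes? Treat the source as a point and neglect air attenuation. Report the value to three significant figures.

Since intensity falls as 1/r², rate at 15.6 m:
769 × (2.30/15.6)² = 769 × 0.02174 = 16.72 μGy/h.
Stay time = 8.27 μGy ÷ 16.72 μGy/h = 0.4946 h = 29.68 min.

29.7 min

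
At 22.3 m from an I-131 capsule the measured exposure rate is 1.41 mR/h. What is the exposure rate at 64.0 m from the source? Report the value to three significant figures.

0.171 mR/h

Intensity scales as (d₁/d₂)², so scaling from 22.3 m to 64.0 m:
(22.3/64.0)² = 0.1214, so 1.41 × 0.1214 = 0.1712 mR/h.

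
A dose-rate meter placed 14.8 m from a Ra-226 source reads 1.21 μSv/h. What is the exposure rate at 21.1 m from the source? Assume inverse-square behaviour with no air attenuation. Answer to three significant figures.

0.595 μSv/h

Intensity scales as (d₁/d₂)², so scaling from 14.8 m to 21.1 m:
(14.8/21.1)² = 0.4920, so 1.21 × 0.4920 = 0.5953 μSv/h.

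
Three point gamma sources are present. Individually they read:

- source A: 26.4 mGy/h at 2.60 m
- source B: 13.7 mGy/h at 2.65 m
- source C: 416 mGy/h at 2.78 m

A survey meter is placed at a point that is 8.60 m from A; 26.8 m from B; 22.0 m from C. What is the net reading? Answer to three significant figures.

Each source contributes Iᵢ·(dᵢ/rᵢ)²; contributions add.
A: 26.4 × (2.60/8.60)² = 2.413 mGy/h
B: 13.7 × (2.65/26.8)² = 0.1340 mGy/h
C: 416 × (2.78/22.0)² = 6.643 mGy/h
Total = 2.413 + 0.1340 + 6.643 = 9.190 mGy/h.

9.19 mGy/h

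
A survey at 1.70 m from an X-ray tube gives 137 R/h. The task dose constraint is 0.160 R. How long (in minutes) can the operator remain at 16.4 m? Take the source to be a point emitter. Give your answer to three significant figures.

6.52 min

By the inverse-square law, rate at 16.4 m:
(1.70/16.4)² = 0.01075, so 137 × 0.01075 = 1.473 R/h.
Stay time = 0.160 R ÷ 1.473 R/h = 0.1086 h = 6.516 min.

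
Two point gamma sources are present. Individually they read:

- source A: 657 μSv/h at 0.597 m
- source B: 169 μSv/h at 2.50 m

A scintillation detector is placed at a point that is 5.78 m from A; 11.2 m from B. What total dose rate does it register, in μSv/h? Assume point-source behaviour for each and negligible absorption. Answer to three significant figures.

Each source contributes Iᵢ·(dᵢ/rᵢ)²; contributions add.
A: 657 × (0.597/5.78)² = 7.009 μSv/h
B: 169 × (2.50/11.2)² = 8.420 μSv/h
Total = 7.009 + 8.420 = 15.43 μSv/h.

15.4 μSv/h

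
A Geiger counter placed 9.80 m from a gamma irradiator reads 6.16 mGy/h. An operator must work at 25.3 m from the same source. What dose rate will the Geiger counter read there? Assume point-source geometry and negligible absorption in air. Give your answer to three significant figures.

By the inverse-square law, scaling from 9.80 m to 25.3 m:
(9.80/25.3)² = 0.1500, so 6.16 × 0.1500 = 0.9240 mGy/h.

0.924 mGy/h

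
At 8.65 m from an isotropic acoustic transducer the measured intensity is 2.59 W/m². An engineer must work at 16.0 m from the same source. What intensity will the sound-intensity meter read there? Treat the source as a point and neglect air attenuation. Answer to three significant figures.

Applying the 1/r² law, scaling from 8.65 m to 16.0 m:
(8.65/16.0)² = 0.2923, so 2.59 × 0.2923 = 0.7571 W/m².

0.757 W/m²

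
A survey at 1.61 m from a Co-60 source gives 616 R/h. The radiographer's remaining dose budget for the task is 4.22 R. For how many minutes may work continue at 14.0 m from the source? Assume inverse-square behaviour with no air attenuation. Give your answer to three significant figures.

By the inverse-square law, rate at 14.0 m:
616 × (1.61/14.0)² = 616 × 0.01323 = 8.150 R/h.
Stay time = 4.22 R ÷ 8.150 R/h = 0.5178 h = 31.07 min.

31.1 min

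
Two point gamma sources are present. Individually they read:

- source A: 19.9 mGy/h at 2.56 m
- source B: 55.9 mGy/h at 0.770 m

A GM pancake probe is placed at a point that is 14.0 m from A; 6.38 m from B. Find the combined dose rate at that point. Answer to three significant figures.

Each source contributes Iᵢ·(dᵢ/rᵢ)²; contributions add.
A: 19.9 × (2.56/14.0)² = 0.6654 mGy/h
B: 55.9 × (0.770/6.38)² = 0.8142 mGy/h
Total = 0.6654 + 0.8142 = 1.480 mGy/h.

1.48 mGy/h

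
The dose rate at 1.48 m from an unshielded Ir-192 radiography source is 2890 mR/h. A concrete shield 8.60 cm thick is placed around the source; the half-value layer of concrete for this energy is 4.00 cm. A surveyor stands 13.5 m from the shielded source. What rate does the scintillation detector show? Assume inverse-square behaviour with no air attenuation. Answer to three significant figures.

Distance alone: 2890 × (1.48/13.5)² = 2890 × 0.01202 = 34.74 mR/h.
Shield: 8.60/4.00 = 2.150 half-value layers → attenuation 2^(−2.150) = 0.2253.
Combined: 34.74 × 0.2253 = 7.827 mR/h.

7.83 mR/h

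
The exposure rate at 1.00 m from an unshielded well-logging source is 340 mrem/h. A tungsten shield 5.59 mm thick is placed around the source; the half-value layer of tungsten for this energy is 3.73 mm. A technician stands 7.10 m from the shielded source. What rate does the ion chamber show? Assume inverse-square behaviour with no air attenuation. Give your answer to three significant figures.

Distance alone: 340 × (1.00/7.10)² = 340 × 0.01984 = 6.746 mrem/h.
Shield: 5.59/3.73 = 1.499 half-value layers → attenuation 2^(−1.499) = 0.3538.
Combined: 6.746 × 0.3538 = 2.387 mrem/h.

2.39 mrem/h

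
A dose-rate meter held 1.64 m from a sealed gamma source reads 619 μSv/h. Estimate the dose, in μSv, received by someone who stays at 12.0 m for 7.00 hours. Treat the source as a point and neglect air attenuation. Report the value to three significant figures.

Using I₁d₁² = I₂d₂², rate at 12.0 m:
(1.64/12.0)² = 0.01868, so 619 × 0.01868 = 11.56 μSv/h.
Dose = rate × time = 11.56 μSv/h × 7.000 h = 80.92 μSv.

80.9 μSv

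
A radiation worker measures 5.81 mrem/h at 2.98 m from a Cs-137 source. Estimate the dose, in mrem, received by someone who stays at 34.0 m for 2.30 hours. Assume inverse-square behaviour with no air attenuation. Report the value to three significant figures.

Since intensity falls as 1/r², rate at 34.0 m:
(2.98/34.0)² = 0.007682, so 5.81 × 0.007682 = 0.04463 mrem/h.
Dose = rate × time = 0.04463 mrem/h × 2.300 h = 0.1026 mrem.

0.103 mrem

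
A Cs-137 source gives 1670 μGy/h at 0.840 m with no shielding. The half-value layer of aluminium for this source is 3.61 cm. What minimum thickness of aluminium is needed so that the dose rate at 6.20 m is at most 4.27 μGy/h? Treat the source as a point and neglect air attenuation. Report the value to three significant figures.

10.3 cm

At 6.20 m, distance alone gives 1670 × (0.840/6.20)² = 1670 × 0.01836 = 30.66 μGy/h.
Further attenuation needed: 30.66/4.27 = 7.180.
n = log₂(7.180) = 2.844 half-value layers.
Thickness = 2.844 × 3.61 cm = 10.27 cm.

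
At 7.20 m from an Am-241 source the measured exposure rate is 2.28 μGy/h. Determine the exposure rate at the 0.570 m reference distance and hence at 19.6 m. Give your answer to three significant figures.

Since intensity falls as 1/r²,
At 0.570 m: (7.20/0.570)² = 159.6, so 2.28 × 159.6 = 363.9 μGy/h
At 19.6 m: 363.9 × (0.570/19.6)² = 363.9 × 0.0008457 = 0.3078 μGy/h.

364 μGy/h; 0.308 μGy/h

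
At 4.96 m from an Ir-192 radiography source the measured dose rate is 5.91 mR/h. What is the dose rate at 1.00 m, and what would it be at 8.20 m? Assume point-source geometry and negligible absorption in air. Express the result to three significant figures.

145 mR/h; 2.16 mR/h

Intensity scales as (d₁/d₂)², so
At 1.00 m: (4.96/1.00)² = 24.60, so 5.91 × 24.60 = 145.4 mR/h
At 8.20 m: 145.4 × (1.00/8.20)² = 145.4 × 0.01487 = 2.162 mR/h.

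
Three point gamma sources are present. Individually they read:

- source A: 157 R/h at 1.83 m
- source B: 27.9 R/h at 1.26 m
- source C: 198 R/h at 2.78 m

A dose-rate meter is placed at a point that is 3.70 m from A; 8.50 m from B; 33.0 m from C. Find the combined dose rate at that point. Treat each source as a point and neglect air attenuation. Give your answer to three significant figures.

40.4 R/h

By superposition, sum each source's inverse-square contribution:
A: 157 × (1.83/3.70)² = 38.41 R/h
B: 27.9 × (1.26/8.50)² = 0.6131 R/h
C: 198 × (2.78/33.0)² = 1.405 R/h
Total = 38.41 + 0.6131 + 1.405 = 40.43 R/h.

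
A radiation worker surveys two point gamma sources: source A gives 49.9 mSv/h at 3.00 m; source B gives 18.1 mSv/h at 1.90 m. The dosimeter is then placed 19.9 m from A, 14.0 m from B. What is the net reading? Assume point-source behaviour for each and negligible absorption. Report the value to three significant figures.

By superposition, sum each source's inverse-square contribution:
A: 49.9 × (3.00/19.9)² = 1.134 mSv/h
B: 18.1 × (1.90/14.0)² = 0.3334 mSv/h
Total = 1.134 + 0.3334 = 1.467 mSv/h.

1.47 mSv/h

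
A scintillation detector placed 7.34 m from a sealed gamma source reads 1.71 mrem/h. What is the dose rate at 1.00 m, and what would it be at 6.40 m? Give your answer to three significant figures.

Applying the 1/r² law,
At 1.00 m: 1.71 × (7.34/1.00)² = 1.71 × 53.88 = 92.13 mrem/h
At 6.40 m: (1.00/6.40)² = 0.02441, so 92.13 × 0.02441 = 2.249 mrem/h.

92.1 mrem/h; 2.25 mrem/h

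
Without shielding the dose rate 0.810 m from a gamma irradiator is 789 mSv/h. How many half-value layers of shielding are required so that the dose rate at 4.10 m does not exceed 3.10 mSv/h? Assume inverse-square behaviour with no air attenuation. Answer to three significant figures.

At 4.10 m, distance alone gives 789 × (0.810/4.10)² = 789 × 0.03903 = 30.79 mSv/h.
Further attenuation needed: 30.79/3.10 = 9.932.
n = log₂(9.932) = 3.312 half-value layers.

3.31 half-value layers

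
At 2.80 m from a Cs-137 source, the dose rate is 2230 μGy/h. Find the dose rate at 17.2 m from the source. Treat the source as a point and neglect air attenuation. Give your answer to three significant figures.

Intensity scales as (d₁/d₂)², so the rate at 17.2 m is
(2.80/17.2)² = 0.02650, so 2230 × 0.02650 = 59.09 μGy/h.

59.1 μGy/h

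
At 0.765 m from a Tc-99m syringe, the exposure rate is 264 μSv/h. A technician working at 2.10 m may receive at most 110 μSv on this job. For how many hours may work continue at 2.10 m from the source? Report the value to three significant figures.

3.14 h

Applying the 1/r² law, rate at 2.10 m:
264 × (0.765/2.10)² = 264 × 0.1327 = 35.03 μSv/h.
Stay time = 110 μSv ÷ 35.03 μSv/h = 3.140 h.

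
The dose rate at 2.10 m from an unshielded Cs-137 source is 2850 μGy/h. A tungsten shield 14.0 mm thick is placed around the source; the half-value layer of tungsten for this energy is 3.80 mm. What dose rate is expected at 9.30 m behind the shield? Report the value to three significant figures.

Distance alone: 2850 × (2.10/9.30)² = 2850 × 0.05099 = 145.3 μGy/h.
Shield: 14.0/3.80 = 3.684 half-value layers → attenuation 2^(−3.684) = 0.07780.
Combined: 145.3 × 0.07780 = 11.30 μGy/h.

11.3 μGy/h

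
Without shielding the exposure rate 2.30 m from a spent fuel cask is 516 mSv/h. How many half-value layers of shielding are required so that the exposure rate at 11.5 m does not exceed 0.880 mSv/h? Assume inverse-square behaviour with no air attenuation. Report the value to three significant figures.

4.55 half-value layers

At 11.5 m, distance alone gives 516 × (2.30/11.5)² = 516 × 0.04000 = 20.64 mSv/h.
Further attenuation needed: 20.64/0.880 = 23.45.
n = log₂(23.45) = 4.552 half-value layers.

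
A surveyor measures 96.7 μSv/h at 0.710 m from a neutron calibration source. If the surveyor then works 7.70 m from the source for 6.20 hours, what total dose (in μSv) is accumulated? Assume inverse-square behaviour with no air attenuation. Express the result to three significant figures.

Using I₁d₁² = I₂d₂², rate at 7.70 m:
(0.710/7.70)² = 0.008502, so 96.7 × 0.008502 = 0.8221 μSv/h.
Dose = rate × time = 0.8221 μSv/h × 6.200 h = 5.097 μSv.

5.10 μSv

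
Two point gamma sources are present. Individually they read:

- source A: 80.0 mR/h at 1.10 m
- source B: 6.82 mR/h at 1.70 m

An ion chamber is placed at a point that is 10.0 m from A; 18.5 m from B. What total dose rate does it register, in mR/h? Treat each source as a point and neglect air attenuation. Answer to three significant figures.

1.03 mR/h

By superposition, sum each source's inverse-square contribution:
A: 80.0 × (1.10/10.0)² = 0.9680 mR/h
B: 6.82 × (1.70/18.5)² = 0.05759 mR/h
Total = 0.9680 + 0.05759 = 1.026 mR/h.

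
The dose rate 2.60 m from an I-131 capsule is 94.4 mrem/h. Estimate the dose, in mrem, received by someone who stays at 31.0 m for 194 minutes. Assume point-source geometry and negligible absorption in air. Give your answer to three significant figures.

Intensity scales as (d₁/d₂)², so rate at 31.0 m:
(2.60/31.0)² = 0.007034, so 94.4 × 0.007034 = 0.6640 mrem/h.
Dose = rate × time = 0.6640 mrem/h × 3.233 h = 2.147 mrem.

2.15 mrem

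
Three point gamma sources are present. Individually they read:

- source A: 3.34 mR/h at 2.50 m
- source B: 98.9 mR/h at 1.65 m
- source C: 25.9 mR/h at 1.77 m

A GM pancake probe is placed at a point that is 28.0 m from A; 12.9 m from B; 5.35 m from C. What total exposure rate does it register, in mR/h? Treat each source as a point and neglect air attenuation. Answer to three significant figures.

Each source contributes Iᵢ·(dᵢ/rᵢ)²; contributions add.
A: 3.34 × (2.50/28.0)² = 0.02663 mR/h
B: 98.9 × (1.65/12.9)² = 1.618 mR/h
C: 25.9 × (1.77/5.35)² = 2.835 mR/h
Total = 0.02663 + 1.618 + 2.835 = 4.480 mR/h.

4.48 mR/h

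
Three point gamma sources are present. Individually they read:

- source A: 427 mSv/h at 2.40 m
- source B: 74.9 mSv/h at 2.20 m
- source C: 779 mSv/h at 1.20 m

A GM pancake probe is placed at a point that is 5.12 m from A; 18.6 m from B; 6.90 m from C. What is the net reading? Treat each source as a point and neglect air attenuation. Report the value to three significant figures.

By superposition, sum each source's inverse-square contribution:
A: 427 × (2.40/5.12)² = 93.82 mSv/h
B: 74.9 × (2.20/18.6)² = 1.048 mSv/h
C: 779 × (1.20/6.90)² = 23.56 mSv/h
Total = 93.82 + 1.048 + 23.56 = 118.4 mSv/h.

118 mSv/h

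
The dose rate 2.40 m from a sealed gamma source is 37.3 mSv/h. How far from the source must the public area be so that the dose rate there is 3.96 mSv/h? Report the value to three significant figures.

7.37 m

By the inverse-square law, d₂ = d₁·√(I₁/I₂).
I₁/I₂ = 37.3/3.96 = 9.419, so d₂ = 2.40 × √9.419 = 7.366 m.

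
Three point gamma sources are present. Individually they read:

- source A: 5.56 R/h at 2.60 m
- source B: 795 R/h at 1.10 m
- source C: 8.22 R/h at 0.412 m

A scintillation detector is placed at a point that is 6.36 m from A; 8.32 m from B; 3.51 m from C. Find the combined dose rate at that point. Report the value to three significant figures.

14.9 R/h

Each source contributes Iᵢ·(dᵢ/rᵢ)²; contributions add.
A: 5.56 × (2.60/6.36)² = 0.9292 R/h
B: 795 × (1.10/8.32)² = 13.90 R/h
C: 8.22 × (0.412/3.51)² = 0.1133 R/h
Total = 0.9292 + 13.90 + 0.1133 = 14.94 R/h.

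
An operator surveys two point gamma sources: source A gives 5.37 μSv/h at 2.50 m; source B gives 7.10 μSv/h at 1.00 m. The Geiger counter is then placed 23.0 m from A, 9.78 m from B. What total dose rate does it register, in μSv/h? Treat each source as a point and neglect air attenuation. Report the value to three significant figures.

Each source contributes Iᵢ·(dᵢ/rᵢ)²; contributions add.
A: 5.37 × (2.50/23.0)² = 0.06345 μSv/h
B: 7.10 × (1.00/9.78)² = 0.07423 μSv/h
Total = 0.06345 + 0.07423 = 0.1377 μSv/h.

0.138 μSv/h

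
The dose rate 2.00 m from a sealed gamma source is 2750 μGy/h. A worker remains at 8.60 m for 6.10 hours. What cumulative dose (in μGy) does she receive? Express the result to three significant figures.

907 μGy

Using I₁d₁² = I₂d₂², rate at 8.60 m:
(2.00/8.60)² = 0.05408, so 2750 × 0.05408 = 148.7 μGy/h.
Dose = rate × time = 148.7 μGy/h × 6.100 h = 907.1 μGy.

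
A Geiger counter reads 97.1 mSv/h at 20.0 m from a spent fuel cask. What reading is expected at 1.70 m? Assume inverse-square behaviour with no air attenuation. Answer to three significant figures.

Since intensity falls as 1/r², the rate at 1.70 m is
97.1 × (20.0/1.70)² = 97.1 × 138.4 = 13440 mSv/h.

13400 mSv/h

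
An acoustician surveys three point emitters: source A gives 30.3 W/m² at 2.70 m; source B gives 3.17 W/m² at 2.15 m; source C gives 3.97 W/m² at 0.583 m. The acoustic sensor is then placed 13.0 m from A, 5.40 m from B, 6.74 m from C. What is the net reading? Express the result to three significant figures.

Each source contributes Iᵢ·(dᵢ/rᵢ)²; contributions add.
A: 30.3 × (2.70/13.0)² = 1.307 W/m²
B: 3.17 × (2.15/5.40)² = 0.5025 W/m²
C: 3.97 × (0.583/6.74)² = 0.02970 W/m²
Total = 1.307 + 0.5025 + 0.02970 = 1.839 W/m².

1.84 W/m²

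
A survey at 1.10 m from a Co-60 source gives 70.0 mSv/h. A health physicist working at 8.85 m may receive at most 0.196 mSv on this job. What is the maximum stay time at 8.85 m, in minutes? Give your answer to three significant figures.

10.9 min

Applying the 1/r² law, rate at 8.85 m:
70.0 × (1.10/8.85)² = 70.0 × 0.01545 = 1.081 mSv/h.
Stay time = 0.196 mSv ÷ 1.081 mSv/h = 0.1813 h = 10.88 min.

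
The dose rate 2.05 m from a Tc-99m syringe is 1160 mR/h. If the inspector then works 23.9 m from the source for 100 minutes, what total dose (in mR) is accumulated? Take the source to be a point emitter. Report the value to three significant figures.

Using I₁d₁² = I₂d₂², rate at 23.9 m:
1160 × (2.05/23.9)² = 1160 × 0.007357 = 8.534 mR/h.
Dose = rate × time = 8.534 mR/h × 1.667 h = 14.23 mR.

14.2 mR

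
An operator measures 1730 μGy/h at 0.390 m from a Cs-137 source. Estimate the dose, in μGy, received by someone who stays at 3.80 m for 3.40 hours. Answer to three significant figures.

Applying the 1/r² law, rate at 3.80 m:
(0.390/3.80)² = 0.01053, so 1730 × 0.01053 = 18.22 μGy/h.
Dose = rate × time = 18.22 μGy/h × 3.400 h = 61.95 μGy.

62.0 μGy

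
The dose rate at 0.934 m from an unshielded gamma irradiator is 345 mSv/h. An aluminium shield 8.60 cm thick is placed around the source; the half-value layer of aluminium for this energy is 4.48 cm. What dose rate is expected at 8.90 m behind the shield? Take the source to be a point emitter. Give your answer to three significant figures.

1.00 mSv/h

Distance alone: (0.934/8.90)² = 0.01101, so 345 × 0.01101 = 3.798 mSv/h.
Shield: 8.60/4.48 = 1.920 half-value layers → attenuation 2^(−1.920) = 0.2643.
Combined: 3.798 × 0.2643 = 1.004 mSv/h.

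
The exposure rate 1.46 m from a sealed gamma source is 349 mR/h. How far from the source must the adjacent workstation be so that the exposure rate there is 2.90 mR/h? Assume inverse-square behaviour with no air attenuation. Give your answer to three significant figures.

16.0 m

Using I₁d₁² = I₂d₂², d₂ = d₁·√(I₁/I₂).
I₁/I₂ = 349/2.90 = 120.3, so d₂ = 1.46 × √120.3 = 16.01 m.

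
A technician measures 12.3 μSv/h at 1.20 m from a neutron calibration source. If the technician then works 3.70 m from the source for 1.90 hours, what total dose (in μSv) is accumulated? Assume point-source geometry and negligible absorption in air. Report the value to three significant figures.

2.46 μSv

Since intensity falls as 1/r², rate at 3.70 m:
(1.20/3.70)² = 0.1052, so 12.3 × 0.1052 = 1.294 μSv/h.
Dose = rate × time = 1.294 μSv/h × 1.900 h = 2.459 μSv.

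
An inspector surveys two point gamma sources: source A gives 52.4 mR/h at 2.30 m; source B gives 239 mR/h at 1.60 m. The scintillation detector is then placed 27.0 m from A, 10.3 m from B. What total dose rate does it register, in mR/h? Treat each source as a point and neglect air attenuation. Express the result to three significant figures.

By superposition, sum each source's inverse-square contribution:
A: 52.4 × (2.30/27.0)² = 0.3802 mR/h
B: 239 × (1.60/10.3)² = 5.767 mR/h
Total = 0.3802 + 5.767 = 6.147 mR/h.

6.15 mR/h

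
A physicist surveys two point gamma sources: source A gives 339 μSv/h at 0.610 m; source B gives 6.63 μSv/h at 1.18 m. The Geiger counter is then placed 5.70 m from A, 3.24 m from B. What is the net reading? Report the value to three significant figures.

4.76 μSv/h

Each source contributes Iᵢ·(dᵢ/rᵢ)²; contributions add.
A: 339 × (0.610/5.70)² = 3.882 μSv/h
B: 6.63 × (1.18/3.24)² = 0.8794 μSv/h
Total = 3.882 + 0.8794 = 4.761 μSv/h.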